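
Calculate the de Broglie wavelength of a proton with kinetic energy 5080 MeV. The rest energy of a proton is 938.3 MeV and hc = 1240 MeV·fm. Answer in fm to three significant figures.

λ = 0.209 fm

Total energy E = KE + m₀c² = 5080 + 938.3 = 6018.3 MeV.
(pc)² = E² − (m₀c²)² = (6018.3)² − (938.3)² = 3.534 × 10⁷ MeV², so pc = 5945 MeV.
λ = hc/(pc) = 1240 MeV·fm / 5945 MeV = 0.209 fm.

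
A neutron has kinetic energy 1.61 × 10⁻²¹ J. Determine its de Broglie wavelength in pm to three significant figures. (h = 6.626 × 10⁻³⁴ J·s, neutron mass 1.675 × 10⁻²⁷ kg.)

λ = 285 pm

p = √(2mKE) = √(2 × 1.675 × 10⁻²⁷ × 1.610 × 10⁻²¹) = 2.322 × 10⁻²⁴ kg·m/s.
λ = h/p = 6.626 × 10⁻³⁴ / 2.322 × 10⁻²⁴ = 2.85 × 10⁻¹⁰ m = 285 pm.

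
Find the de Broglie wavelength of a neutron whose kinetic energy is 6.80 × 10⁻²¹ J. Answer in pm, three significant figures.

λ = 139 pm

p = √(2mKE) = √(2 × 1.675 × 10⁻²⁷ × 6.800 × 10⁻²¹) = 4.773 × 10⁻²⁴ kg·m/s.
λ = h/p = 6.626 × 10⁻³⁴ / 4.773 × 10⁻²⁴ = 1.39 × 10⁻¹⁰ m = 139 pm.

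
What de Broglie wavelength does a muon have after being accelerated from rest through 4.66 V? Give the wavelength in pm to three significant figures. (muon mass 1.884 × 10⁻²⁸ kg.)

KE = eV = 1.602 × 10⁻¹⁹ × 4.660 = 7.465 × 10⁻¹⁹ J.
p = √(2mKE) = √(2 × 1.884 × 10⁻²⁸ × 7.465 × 10⁻¹⁹) = 1.677 × 10⁻²³ kg·m/s.
λ = h/p = 6.626 × 10⁻³⁴ / 1.677 × 10⁻²³ = 3.95 × 10⁻¹¹ m = 39.5 pm.

λ = 39.5 pm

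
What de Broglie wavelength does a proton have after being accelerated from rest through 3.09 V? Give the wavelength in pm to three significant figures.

KE = eV = 1.602 × 10⁻¹⁹ × 3.090 = 4.950 × 10⁻¹⁹ J.
p = √(2mKE) = √(2 × 1.673 × 10⁻²⁷ × 4.950 × 10⁻¹⁹) = 4.070 × 10⁻²³ kg·m/s.
λ = h/p = 6.626 × 10⁻³⁴ / 4.070 × 10⁻²³ = 1.63 × 10⁻¹¹ m = 16.3 pm.

λ = 16.3 pm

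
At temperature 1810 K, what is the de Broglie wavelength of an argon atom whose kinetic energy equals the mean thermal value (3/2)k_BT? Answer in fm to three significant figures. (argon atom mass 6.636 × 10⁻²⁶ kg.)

KE = (3/2)k_BT = 1.5 × 1.381 × 10⁻²³ × 1810 = 3.749 × 10⁻²⁰ J.
p = √(2mKE) = √(2 × 6.636 × 10⁻²⁶ × 3.749 × 10⁻²⁰) = 7.054 × 10⁻²³ kg·m/s.
λ = h/p = 9.39 × 10⁻¹² m = 9390 fm.

λ = 9390 fm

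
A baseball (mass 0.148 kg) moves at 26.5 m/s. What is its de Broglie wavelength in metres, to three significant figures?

λ = 1.69 × 10⁻³⁴ m

p = mv = 0.148 × 26.5 = 3.922 kg·m/s.
λ = h/p = 6.626 × 10⁻³⁴ / 3.922 = 1.69 × 10⁻³⁴ m.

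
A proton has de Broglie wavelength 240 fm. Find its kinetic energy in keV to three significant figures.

p = h/λ = 6.626 × 10⁻³⁴ / 2.400 × 10⁻¹³ = 2.761 × 10⁻²¹ kg·m/s.
KE = p²/(2m) = (2.761 × 10⁻²¹)² / (2 × 1.673 × 10⁻²⁷) = 2.278 × 10⁻¹⁵ J = 14.2 keV.

KE = 14.2 keV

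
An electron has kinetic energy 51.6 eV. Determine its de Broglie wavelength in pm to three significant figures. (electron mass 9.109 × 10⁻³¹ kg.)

KE = 51.6 eV = 8.266 × 10⁻¹⁸ J.
p = √(2mKE) = √(2 × 9.109 × 10⁻³¹ × 8.266 × 10⁻¹⁸) = 3.881 × 10⁻²⁴ kg·m/s.
λ = h/p = 6.626 × 10⁻³⁴ / 3.881 × 10⁻²⁴ = 1.71 × 10⁻¹⁰ m = 171 pm.

λ = 171 pm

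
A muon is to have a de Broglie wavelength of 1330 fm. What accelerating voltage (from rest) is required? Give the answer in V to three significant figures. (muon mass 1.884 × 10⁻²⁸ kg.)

V = 4110 V

p = h/λ = 6.626 × 10⁻³⁴ / 1.330 × 10⁻¹² = 4.982 × 10⁻²² kg·m/s.
KE = p²/(2m) = 6.587 × 10⁻¹⁶ J.
V = KE/e = 6.587 × 10⁻¹⁶ / (1.602 × 10⁻¹⁹) = 4110 V.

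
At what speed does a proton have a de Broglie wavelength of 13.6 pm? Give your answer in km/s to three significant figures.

v = 29.1 km/s

p = h/λ = 6.626 × 10⁻³⁴ / 1.360 × 10⁻¹¹ = 4.872 × 10⁻²³ kg·m/s.
v = p/m = 4.872 × 10⁻²³ / 1.673 × 10⁻²⁷ = 2.91 × 10⁴ m/s = 29.1 km/s.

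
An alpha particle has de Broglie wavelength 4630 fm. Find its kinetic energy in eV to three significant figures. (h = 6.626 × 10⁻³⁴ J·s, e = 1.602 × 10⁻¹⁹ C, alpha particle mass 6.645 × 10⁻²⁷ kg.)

p = h/λ = 6.626 × 10⁻³⁴ / 4.630 × 10⁻¹² = 1.431 × 10⁻²² kg·m/s.
KE = p²/(2m) = (1.431 × 10⁻²²)² / (2 × 6.645 × 10⁻²⁷) = 1.541 × 10⁻¹⁸ J = 9.62 eV.

KE = 9.62 eV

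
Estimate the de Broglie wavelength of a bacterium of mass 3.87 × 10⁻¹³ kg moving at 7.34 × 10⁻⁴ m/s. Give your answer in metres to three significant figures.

p = mv = 3.87 × 10⁻¹³ × 7.34 × 10⁻⁴ = 2.841 × 10⁻¹⁶ kg·m/s.
λ = h/p = 6.626 × 10⁻³⁴ / 2.841 × 10⁻¹⁶ = 2.33 × 10⁻¹⁸ m.

λ = 2.33 × 10⁻¹⁸ m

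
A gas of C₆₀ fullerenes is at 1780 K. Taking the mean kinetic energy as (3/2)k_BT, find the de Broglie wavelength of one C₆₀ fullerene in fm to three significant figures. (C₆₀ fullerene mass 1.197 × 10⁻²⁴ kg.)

KE = (3/2)k_BT = 1.5 × 1.381 × 10⁻²³ × 1780 = 3.687 × 10⁻²⁰ J.
p = √(2mKE) = √(2 × 1.197 × 10⁻²⁴ × 3.687 × 10⁻²⁰) = 2.971 × 10⁻²² kg·m/s.
λ = h/p = 2.23 × 10⁻¹² m = 2230 fm.

λ = 2230 fm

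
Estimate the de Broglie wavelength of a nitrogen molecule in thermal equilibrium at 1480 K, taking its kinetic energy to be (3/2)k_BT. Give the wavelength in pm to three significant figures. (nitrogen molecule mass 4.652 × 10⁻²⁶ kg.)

KE = (3/2)k_BT = 1.5 × 1.381 × 10⁻²³ × 1480 = 3.066 × 10⁻²⁰ J.
p = √(2mKE) = √(2 × 4.652 × 10⁻²⁶ × 3.066 × 10⁻²⁰) = 5.341 × 10⁻²³ kg·m/s.
λ = h/p = 1.24 × 10⁻¹¹ m = 12.4 pm.

λ = 12.4 pm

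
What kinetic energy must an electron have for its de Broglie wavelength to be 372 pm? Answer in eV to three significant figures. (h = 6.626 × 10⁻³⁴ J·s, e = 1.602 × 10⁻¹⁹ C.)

p = h/λ = 6.626 × 10⁻³⁴ / 3.720 × 10⁻¹⁰ = 1.781 × 10⁻²⁴ kg·m/s.
KE = p²/(2m) = (1.781 × 10⁻²⁴)² / (2 × 9.109 × 10⁻³¹) = 1.741 × 10⁻¹⁸ J = 10.9 eV.

KE = 10.9 eV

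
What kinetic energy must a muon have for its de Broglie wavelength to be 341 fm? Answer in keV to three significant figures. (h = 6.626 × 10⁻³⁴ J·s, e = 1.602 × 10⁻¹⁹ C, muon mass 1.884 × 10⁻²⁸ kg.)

p = h/λ = 6.626 × 10⁻³⁴ / 3.410 × 10⁻¹³ = 1.943 × 10⁻²¹ kg·m/s.
KE = p²/(2m) = (1.943 × 10⁻²¹)² / (2 × 1.884 × 10⁻²⁸) = 1.002 × 10⁻¹⁴ J = 62.5 keV.

KE = 62.5 keV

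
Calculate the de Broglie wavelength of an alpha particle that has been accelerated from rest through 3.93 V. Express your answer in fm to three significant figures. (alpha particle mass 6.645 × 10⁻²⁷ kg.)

λ = 5120 fm

KE = 2eV = 2 × 1.602 × 10⁻¹⁹ × 3.930 = 1.259 × 10⁻¹⁸ J.
p = √(2mKE) = √(2 × 6.645 × 10⁻²⁷ × 1.259 × 10⁻¹⁸) = 1.294 × 10⁻²² kg·m/s.
λ = h/p = 6.626 × 10⁻³⁴ / 1.294 × 10⁻²² = 5.12 × 10⁻¹² m = 5120 fm.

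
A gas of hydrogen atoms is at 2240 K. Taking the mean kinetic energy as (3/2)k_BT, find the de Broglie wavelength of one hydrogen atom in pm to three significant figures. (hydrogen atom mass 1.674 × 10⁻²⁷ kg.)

λ = 53.2 pm

KE = (3/2)k_BT = 1.5 × 1.381 × 10⁻²³ × 2240 = 4.640 × 10⁻²⁰ J.
p = √(2mKE) = √(2 × 1.674 × 10⁻²⁷ × 4.640 × 10⁻²⁰) = 1.246 × 10⁻²³ kg·m/s.
λ = h/p = 5.32 × 10⁻¹¹ m = 53.2 pm.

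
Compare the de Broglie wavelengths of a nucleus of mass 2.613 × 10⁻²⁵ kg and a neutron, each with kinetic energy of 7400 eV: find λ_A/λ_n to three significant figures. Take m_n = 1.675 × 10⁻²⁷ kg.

λ_A/λ_n = 0.0801

At fixed KE, p = √(2mKE) so λ = h/p ∝ 1/√m.
λ_A/λ_n = √(m_n/m_A) = √(1.675 × 10⁻²⁷/2.613 × 10⁻²⁵) = √(6.410 × 10⁻³) = 0.0801.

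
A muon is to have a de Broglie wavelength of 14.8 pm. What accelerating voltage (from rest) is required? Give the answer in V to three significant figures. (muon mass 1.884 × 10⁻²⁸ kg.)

V = 33.2 V

p = h/λ = 6.626 × 10⁻³⁴ / 1.480 × 10⁻¹¹ = 4.477 × 10⁻²³ kg·m/s.
KE = p²/(2m) = 5.319 × 10⁻¹⁸ J.
V = KE/e = 5.319 × 10⁻¹⁸ / (1.602 × 10⁻¹⁹) = 33.2 V.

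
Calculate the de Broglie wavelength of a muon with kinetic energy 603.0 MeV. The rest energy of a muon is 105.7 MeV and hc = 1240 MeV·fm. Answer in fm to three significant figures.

Total energy E = KE + m₀c² = 603.0 + 105.7 = 708.7 MeV.
(pc)² = E² − (m₀c²)² = (708.7)² − (105.7)² = 4.911 × 10⁵ MeV², so pc = 700.8 MeV.
λ = hc/(pc) = 1240 MeV·fm / 700.8 MeV = 1.77 fm.

λ = 1.77 fm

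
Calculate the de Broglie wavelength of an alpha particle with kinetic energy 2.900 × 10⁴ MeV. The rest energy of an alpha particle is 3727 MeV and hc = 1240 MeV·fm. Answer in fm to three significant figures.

λ = 0.0381 fm

Total energy E = KE + m₀c² = 2.900 × 10⁴ + 3727 = 32727 MeV.
(pc)² = E² − (m₀c²)² = (32727)² − (3727)² = 1.057 × 10⁹ MeV², so pc = 3.251 × 10⁴ MeV.
λ = hc/(pc) = 1240 MeV·fm / 3.251 × 10⁴ MeV = 0.0381 fm.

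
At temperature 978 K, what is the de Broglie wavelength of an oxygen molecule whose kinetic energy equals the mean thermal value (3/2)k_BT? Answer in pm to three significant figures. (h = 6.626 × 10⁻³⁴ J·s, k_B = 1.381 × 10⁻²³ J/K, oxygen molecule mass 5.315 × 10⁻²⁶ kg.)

KE = (3/2)k_BT = 1.5 × 1.381 × 10⁻²³ × 978 = 2.026 × 10⁻²⁰ J.
p = √(2mKE) = √(2 × 5.315 × 10⁻²⁶ × 2.026 × 10⁻²⁰) = 4.641 × 10⁻²³ kg·m/s.
λ = h/p = 1.43 × 10⁻¹¹ m = 14.3 pm.

λ = 14.3 pm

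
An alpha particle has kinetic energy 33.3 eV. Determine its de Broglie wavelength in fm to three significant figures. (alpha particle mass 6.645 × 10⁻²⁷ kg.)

KE = 33.3 eV = 5.335 × 10⁻¹⁸ J.
p = √(2mKE) = √(2 × 6.645 × 10⁻²⁷ × 5.335 × 10⁻¹⁸) = 2.663 × 10⁻²² kg·m/s.
λ = h/p = 6.626 × 10⁻³⁴ / 2.663 × 10⁻²² = 2.49 × 10⁻¹² m = 2490 fm.

λ = 2490 fm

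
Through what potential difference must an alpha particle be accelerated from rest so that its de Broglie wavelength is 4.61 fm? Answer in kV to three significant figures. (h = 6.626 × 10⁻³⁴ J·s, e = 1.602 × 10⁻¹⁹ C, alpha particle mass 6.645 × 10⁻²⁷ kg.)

p = h/λ = 6.626 × 10⁻³⁴ / 4.610 × 10⁻¹⁵ = 1.437 × 10⁻¹⁹ kg·m/s.
KE = p²/(2m) = 1.554 × 10⁻¹² J.
V = KE/2e = 1.554 × 10⁻¹² / (2 × 1.602 × 10⁻¹⁹) = 4850 kV.

V = 4850 kV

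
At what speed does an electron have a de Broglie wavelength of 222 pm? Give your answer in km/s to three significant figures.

p = h/λ = 6.626 × 10⁻³⁴ / 2.220 × 10⁻¹⁰ = 2.985 × 10⁻²⁴ kg·m/s.
v = p/m = 2.985 × 10⁻²⁴ / 9.109 × 10⁻³¹ = 3.28 × 10⁶ m/s = 3280 km/s.

v = 3280 km/s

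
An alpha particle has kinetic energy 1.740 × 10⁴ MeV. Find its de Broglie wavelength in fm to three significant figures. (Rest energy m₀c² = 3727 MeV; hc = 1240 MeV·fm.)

Total energy E = KE + m₀c² = 1.740 × 10⁴ + 3727 = 21127 MeV.
(pc)² = E² − (m₀c²)² = (21127)² − (3727)² = 4.325 × 10⁸ MeV², so pc = 2.080 × 10⁴ MeV.
λ = hc/(pc) = 1240 MeV·fm / 2.080 × 10⁴ MeV = 0.0596 fm.

λ = 0.0596 fm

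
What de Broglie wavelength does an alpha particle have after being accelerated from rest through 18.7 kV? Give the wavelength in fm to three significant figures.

KE = 2eV = 2 × 1.602 × 10⁻¹⁹ × 1.870 × 10⁴ = 5.991 × 10⁻¹⁵ J.
p = √(2mKE) = √(2 × 6.645 × 10⁻²⁷ × 5.991 × 10⁻¹⁵) = 8.923 × 10⁻²¹ kg·m/s.
λ = h/p = 6.626 × 10⁻³⁴ / 8.923 × 10⁻²¹ = 7.43 × 10⁻¹⁴ m = 74.3 fm.

λ = 74.3 fm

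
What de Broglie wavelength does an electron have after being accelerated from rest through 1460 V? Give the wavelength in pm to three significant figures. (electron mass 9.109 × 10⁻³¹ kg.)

KE = eV = 1.602 × 10⁻¹⁹ × 1460 = 2.339 × 10⁻¹⁶ J.
p = √(2mKE) = √(2 × 9.109 × 10⁻³¹ × 2.339 × 10⁻¹⁶) = 2.064 × 10⁻²³ kg·m/s.
λ = h/p = 6.626 × 10⁻³⁴ / 2.064 × 10⁻²³ = 3.21 × 10⁻¹¹ m = 32.1 pm.

λ = 32.1 pm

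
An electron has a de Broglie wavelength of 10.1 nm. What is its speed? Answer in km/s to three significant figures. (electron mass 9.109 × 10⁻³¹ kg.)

v = 72.0 km/s

p = h/λ = 6.626 × 10⁻³⁴ / 1.010 × 10⁻⁸ = 6.560 × 10⁻²⁶ kg·m/s.
v = p/m = 6.560 × 10⁻²⁶ / 9.109 × 10⁻³¹ = 7.20 × 10⁴ m/s = 72.0 km/s.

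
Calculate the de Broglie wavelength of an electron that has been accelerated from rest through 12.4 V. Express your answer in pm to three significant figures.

λ = 348 pm

KE = eV = 1.602 × 10⁻¹⁹ × 12.40 = 1.986 × 10⁻¹⁸ J.
p = √(2mKE) = √(2 × 9.109 × 10⁻³¹ × 1.986 × 10⁻¹⁸) = 1.902 × 10⁻²⁴ kg·m/s.
λ = h/p = 6.626 × 10⁻³⁴ / 1.902 × 10⁻²⁴ = 3.48 × 10⁻¹⁰ m = 348 pm.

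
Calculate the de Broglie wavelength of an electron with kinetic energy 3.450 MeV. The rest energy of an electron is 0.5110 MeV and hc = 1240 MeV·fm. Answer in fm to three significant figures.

Total energy E = KE + m₀c² = 3.450 + 0.5110 = 3.9610 MeV.
(pc)² = E² − (m₀c²)² = (3.9610)² − (0.5110)² = 15.43 MeV², so pc = 3.928 MeV.
λ = hc/(pc) = 1240 MeV·fm / 3.928 MeV = 316 fm.

λ = 316 fm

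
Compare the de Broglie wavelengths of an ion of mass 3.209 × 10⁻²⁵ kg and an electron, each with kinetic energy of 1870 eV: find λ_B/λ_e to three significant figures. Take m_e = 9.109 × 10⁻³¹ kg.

λ_B/λ_e = 1.68 × 10⁻³

At fixed KE, p = √(2mKE) so λ = h/p ∝ 1/√m.
λ_B/λ_e = √(m_e/m_B) = √(9.109 × 10⁻³¹/3.209 × 10⁻²⁵) = √(2.839 × 10⁻⁶) = 1.68 × 10⁻³.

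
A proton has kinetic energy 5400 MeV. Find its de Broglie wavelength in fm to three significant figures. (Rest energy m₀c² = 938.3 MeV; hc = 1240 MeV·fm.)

Total energy E = KE + m₀c² = 5400 + 938.3 = 6338.3 MeV.
(pc)² = E² − (m₀c²)² = (6338.3)² − (938.3)² = 3.929 × 10⁷ MeV², so pc = 6268 MeV.
λ = hc/(pc) = 1240 MeV·fm / 6268 MeV = 0.198 fm.

λ = 0.198 fm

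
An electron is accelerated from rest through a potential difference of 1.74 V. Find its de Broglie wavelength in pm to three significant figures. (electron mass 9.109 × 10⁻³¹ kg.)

KE = eV = 1.602 × 10⁻¹⁹ × 1.740 = 2.787 × 10⁻¹⁹ J.
p = √(2mKE) = √(2 × 9.109 × 10⁻³¹ × 2.787 × 10⁻¹⁹) = 7.126 × 10⁻²⁵ kg·m/s.
λ = h/p = 6.626 × 10⁻³⁴ / 7.126 × 10⁻²⁵ = 9.30 × 10⁻¹⁰ m = 930 pm.

λ = 930 pm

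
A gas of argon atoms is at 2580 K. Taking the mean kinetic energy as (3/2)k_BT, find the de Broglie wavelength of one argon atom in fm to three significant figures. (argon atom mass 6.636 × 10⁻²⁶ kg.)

KE = (3/2)k_BT = 1.5 × 1.381 × 10⁻²³ × 2580 = 5.344 × 10⁻²⁰ J.
p = √(2mKE) = √(2 × 6.636 × 10⁻²⁶ × 5.344 × 10⁻²⁰) = 8.422 × 10⁻²³ kg·m/s.
λ = h/p = 7.87 × 10⁻¹² m = 7870 fm.

λ = 7870 fm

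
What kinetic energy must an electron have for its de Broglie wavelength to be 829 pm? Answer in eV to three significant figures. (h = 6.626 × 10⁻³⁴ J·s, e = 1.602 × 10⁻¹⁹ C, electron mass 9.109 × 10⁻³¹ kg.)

KE = 2.19 eV

p = h/λ = 6.626 × 10⁻³⁴ / 8.290 × 10⁻¹⁰ = 7.993 × 10⁻²⁵ kg·m/s.
KE = p²/(2m) = (7.993 × 10⁻²⁵)² / (2 × 9.109 × 10⁻³¹) = 3.507 × 10⁻¹⁹ J = 2.19 eV.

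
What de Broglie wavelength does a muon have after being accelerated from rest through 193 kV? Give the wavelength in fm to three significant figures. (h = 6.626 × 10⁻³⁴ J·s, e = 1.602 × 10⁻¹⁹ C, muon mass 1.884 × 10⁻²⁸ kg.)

KE = eV = 1.602 × 10⁻¹⁹ × 1.930 × 10⁵ = 3.092 × 10⁻¹⁴ J.
p = √(2mKE) = √(2 × 1.884 × 10⁻²⁸ × 3.092 × 10⁻¹⁴) = 3.413 × 10⁻²¹ kg·m/s.
λ = h/p = 6.626 × 10⁻³⁴ / 3.413 × 10⁻²¹ = 1.94 × 10⁻¹³ m = 194 fm.

λ = 194 fm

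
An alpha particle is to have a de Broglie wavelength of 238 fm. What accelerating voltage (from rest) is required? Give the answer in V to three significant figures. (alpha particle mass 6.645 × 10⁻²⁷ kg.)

p = h/λ = 6.626 × 10⁻³⁴ / 2.380 × 10⁻¹³ = 2.784 × 10⁻²¹ kg·m/s.
KE = p²/(2m) = 5.832 × 10⁻¹⁶ J.
V = KE/2e = 5.832 × 10⁻¹⁶ / (2 × 1.602 × 10⁻¹⁹) = 1820 V.

V = 1820 V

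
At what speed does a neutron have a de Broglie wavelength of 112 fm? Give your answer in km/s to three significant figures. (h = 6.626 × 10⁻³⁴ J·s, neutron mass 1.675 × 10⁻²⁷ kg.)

p = h/λ = 6.626 × 10⁻³⁴ / 1.120 × 10⁻¹³ = 5.916 × 10⁻²¹ kg·m/s.
v = p/m = 5.916 × 10⁻²¹ / 1.675 × 10⁻²⁷ = 3.53 × 10⁶ m/s = 3530 km/s.

v = 3530 km/s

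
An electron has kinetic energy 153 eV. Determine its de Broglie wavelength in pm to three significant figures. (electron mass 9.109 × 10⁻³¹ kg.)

KE = 153 eV = 2.451 × 10⁻¹⁷ J.
p = √(2mKE) = √(2 × 9.109 × 10⁻³¹ × 2.451 × 10⁻¹⁷) = 6.682 × 10⁻²⁴ kg·m/s.
λ = h/p = 6.626 × 10⁻³⁴ / 6.682 × 10⁻²⁴ = 9.92 × 10⁻¹¹ m = 99.2 pm.

λ = 99.2 pm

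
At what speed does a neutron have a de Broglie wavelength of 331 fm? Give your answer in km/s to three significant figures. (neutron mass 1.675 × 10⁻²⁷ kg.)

v = 1200 km/s

p = h/λ = 6.626 × 10⁻³⁴ / 3.310 × 10⁻¹³ = 2.002 × 10⁻²¹ kg·m/s.
v = p/m = 2.002 × 10⁻²¹ / 1.675 × 10⁻²⁷ = 1.20 × 10⁶ m/s = 1200 km/s.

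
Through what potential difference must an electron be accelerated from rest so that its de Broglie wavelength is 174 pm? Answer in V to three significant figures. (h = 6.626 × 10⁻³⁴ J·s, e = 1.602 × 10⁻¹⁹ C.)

V = 49.7 V

p = h/λ = 6.626 × 10⁻³⁴ / 1.740 × 10⁻¹⁰ = 3.808 × 10⁻²⁴ kg·m/s.
KE = p²/(2m) = 7.960 × 10⁻¹⁸ J.
V = KE/e = 7.960 × 10⁻¹⁸ / (1.602 × 10⁻¹⁹) = 49.7 V.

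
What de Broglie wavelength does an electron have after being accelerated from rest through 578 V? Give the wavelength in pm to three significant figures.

λ = 51.0 pm

KE = eV = 1.602 × 10⁻¹⁹ × 578.0 = 9.260 × 10⁻¹⁷ J.
p = √(2mKE) = √(2 × 9.109 × 10⁻³¹ × 9.260 × 10⁻¹⁷) = 1.299 × 10⁻²³ kg·m/s.
λ = h/p = 6.626 × 10⁻³⁴ / 1.299 × 10⁻²³ = 5.10 × 10⁻¹¹ m = 51.0 pm.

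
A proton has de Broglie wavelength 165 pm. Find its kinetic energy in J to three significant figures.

p = h/λ = 6.626 × 10⁻³⁴ / 1.650 × 10⁻¹⁰ = 4.016 × 10⁻²⁴ kg·m/s.
KE = p²/(2m) = (4.016 × 10⁻²⁴)² / (2 × 1.673 × 10⁻²⁷) = 4.820 × 10⁻²¹ J = 4.82 × 10⁻²¹ J.

KE = 4.82 × 10⁻²¹ J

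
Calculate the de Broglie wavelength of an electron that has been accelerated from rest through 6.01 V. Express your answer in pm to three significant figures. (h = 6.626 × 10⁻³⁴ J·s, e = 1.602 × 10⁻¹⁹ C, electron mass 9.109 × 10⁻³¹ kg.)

λ = 500 pm

KE = eV = 1.602 × 10⁻¹⁹ × 6.010 = 9.628 × 10⁻¹⁹ J.
p = √(2mKE) = √(2 × 9.109 × 10⁻³¹ × 9.628 × 10⁻¹⁹) = 1.324 × 10⁻²⁴ kg·m/s.
λ = h/p = 6.626 × 10⁻³⁴ / 1.324 × 10⁻²⁴ = 5.00 × 10⁻¹⁰ m = 500 pm.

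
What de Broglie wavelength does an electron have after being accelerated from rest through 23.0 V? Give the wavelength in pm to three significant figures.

KE = eV = 1.602 × 10⁻¹⁹ × 23.00 = 3.685 × 10⁻¹⁸ J.
p = √(2mKE) = √(2 × 9.109 × 10⁻³¹ × 3.685 × 10⁻¹⁸) = 2.591 × 10⁻²⁴ kg·m/s.
λ = h/p = 6.626 × 10⁻³⁴ / 2.591 × 10⁻²⁴ = 2.56 × 10⁻¹⁰ m = 256 pm.

λ = 256 pm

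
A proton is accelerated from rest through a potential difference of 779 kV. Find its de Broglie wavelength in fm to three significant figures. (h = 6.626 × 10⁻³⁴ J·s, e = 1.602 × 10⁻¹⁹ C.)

λ = 32.4 fm

KE = eV = 1.602 × 10⁻¹⁹ × 7.790 × 10⁵ = 1.248 × 10⁻¹³ J.
p = √(2mKE) = √(2 × 1.673 × 10⁻²⁷ × 1.248 × 10⁻¹³) = 2.043 × 10⁻²⁰ kg·m/s.
λ = h/p = 6.626 × 10⁻³⁴ / 2.043 × 10⁻²⁰ = 3.24 × 10⁻¹⁴ m = 32.4 fm.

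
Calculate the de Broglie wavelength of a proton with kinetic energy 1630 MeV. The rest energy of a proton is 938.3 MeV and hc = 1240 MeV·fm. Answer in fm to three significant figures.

Total energy E = KE + m₀c² = 1630 + 938.3 = 2568.3 MeV.
(pc)² = E² − (m₀c²)² = (2568.3)² − (938.3)² = 5.716 × 10⁶ MeV², so pc = 2391 MeV.
λ = hc/(pc) = 1240 MeV·fm / 2391 MeV = 0.519 fm.

λ = 0.519 fm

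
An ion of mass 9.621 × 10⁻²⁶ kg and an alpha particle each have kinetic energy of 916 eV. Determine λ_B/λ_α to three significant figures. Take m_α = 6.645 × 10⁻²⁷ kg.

λ_B/λ_α = 0.263

At fixed KE, p = √(2mKE) so λ = h/p ∝ 1/√m.
λ_B/λ_α = √(m_α/m_B) = √(6.645 × 10⁻²⁷/9.621 × 10⁻²⁶) = √(0.06907) = 0.263.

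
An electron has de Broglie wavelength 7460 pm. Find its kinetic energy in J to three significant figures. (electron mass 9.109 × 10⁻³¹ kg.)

KE = 4.33 × 10⁻²¹ J

p = h/λ = 6.626 × 10⁻³⁴ / 7.460 × 10⁻⁹ = 8.882 × 10⁻²⁶ kg·m/s.
KE = p²/(2m) = (8.882 × 10⁻²⁶)² / (2 × 9.109 × 10⁻³¹) = 4.330 × 10⁻²¹ J = 4.33 × 10⁻²¹ J.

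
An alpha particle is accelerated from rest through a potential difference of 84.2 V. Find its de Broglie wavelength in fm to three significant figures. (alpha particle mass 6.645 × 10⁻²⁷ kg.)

KE = 2eV = 2 × 1.602 × 10⁻¹⁹ × 84.20 = 2.698 × 10⁻¹⁷ J.
p = √(2mKE) = √(2 × 6.645 × 10⁻²⁷ × 2.698 × 10⁻¹⁷) = 5.988 × 10⁻²² kg·m/s.
λ = h/p = 6.626 × 10⁻³⁴ / 5.988 × 10⁻²² = 1.11 × 10⁻¹² m = 1110 fm.

λ = 1110 fm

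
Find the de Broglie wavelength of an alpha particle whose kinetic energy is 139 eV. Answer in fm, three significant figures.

KE = 139 eV = 2.227 × 10⁻¹⁷ J.
p = √(2mKE) = √(2 × 6.645 × 10⁻²⁷ × 2.227 × 10⁻¹⁷) = 5.440 × 10⁻²² kg·m/s.
λ = h/p = 6.626 × 10⁻³⁴ / 5.440 × 10⁻²² = 1.22 × 10⁻¹² m = 1220 fm.

λ = 1220 fm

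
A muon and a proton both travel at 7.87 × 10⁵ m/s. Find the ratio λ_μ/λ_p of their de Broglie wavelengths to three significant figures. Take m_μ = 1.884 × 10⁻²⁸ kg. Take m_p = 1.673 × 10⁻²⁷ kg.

λ_μ/λ_p = 8.88

At fixed v, p = mv so λ = h/(mv) ∝ 1/m.
λ_μ/λ_p = m_p/m_μ = 1.673 × 10⁻²⁷/1.884 × 10⁻²⁸ = 8.88.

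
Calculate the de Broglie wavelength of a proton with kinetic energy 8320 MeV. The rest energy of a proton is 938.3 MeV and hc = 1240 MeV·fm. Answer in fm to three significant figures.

λ = 0.135 fm

Total energy E = KE + m₀c² = 8320 + 938.3 = 9258.3 MeV.
(pc)² = E² − (m₀c²)² = (9258.3)² − (938.3)² = 8.484 × 10⁷ MeV², so pc = 9211 MeV.
λ = hc/(pc) = 1240 MeV·fm / 9211 MeV = 0.135 fm.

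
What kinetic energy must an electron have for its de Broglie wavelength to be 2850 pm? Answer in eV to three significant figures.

p = h/λ = 6.626 × 10⁻³⁴ / 2.850 × 10⁻⁹ = 2.325 × 10⁻²⁵ kg·m/s.
KE = p²/(2m) = (2.325 × 10⁻²⁵)² / (2 × 9.109 × 10⁻³¹) = 2.967 × 10⁻²⁰ J = 0.185 eV.

KE = 0.185 eV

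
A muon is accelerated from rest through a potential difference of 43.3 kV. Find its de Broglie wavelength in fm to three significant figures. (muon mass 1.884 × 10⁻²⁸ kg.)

λ = 410 fm

KE = eV = 1.602 × 10⁻¹⁹ × 4.330 × 10⁴ = 6.937 × 10⁻¹⁵ J.
p = √(2mKE) = √(2 × 1.884 × 10⁻²⁸ × 6.937 × 10⁻¹⁵) = 1.617 × 10⁻²¹ kg·m/s.
λ = h/p = 6.626 × 10⁻³⁴ / 1.617 × 10⁻²¹ = 4.10 × 10⁻¹³ m = 410 fm.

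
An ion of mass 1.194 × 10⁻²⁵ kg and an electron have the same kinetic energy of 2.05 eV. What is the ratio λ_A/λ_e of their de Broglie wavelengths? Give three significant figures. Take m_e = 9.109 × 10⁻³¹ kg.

At fixed KE, p = √(2mKE) so λ = h/p ∝ 1/√m.
λ_A/λ_e = √(m_e/m_A) = √(9.109 × 10⁻³¹/1.194 × 10⁻²⁵) = √(7.629 × 10⁻⁶) = 2.76 × 10⁻³.

λ_A/λ_e = 2.76 × 10⁻³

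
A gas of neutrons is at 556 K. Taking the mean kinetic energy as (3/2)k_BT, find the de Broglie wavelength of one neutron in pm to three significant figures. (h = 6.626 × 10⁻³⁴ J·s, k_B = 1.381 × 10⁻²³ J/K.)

KE = (3/2)k_BT = 1.5 × 1.381 × 10⁻²³ × 556 = 1.152 × 10⁻²⁰ J.
p = √(2mKE) = √(2 × 1.675 × 10⁻²⁷ × 1.152 × 10⁻²⁰) = 6.212 × 10⁻²⁴ kg·m/s.
λ = h/p = 1.07 × 10⁻¹⁰ m = 107 pm.

λ = 107 pm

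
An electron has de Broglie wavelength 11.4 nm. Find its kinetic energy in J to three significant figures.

KE = 1.85 × 10⁻²¹ J

p = h/λ = 6.626 × 10⁻³⁴ / 1.140 × 10⁻⁸ = 5.812 × 10⁻²⁶ kg·m/s.
KE = p²/(2m) = (5.812 × 10⁻²⁶)² / (2 × 9.109 × 10⁻³¹) = 1.854 × 10⁻²¹ J = 1.85 × 10⁻²¹ J.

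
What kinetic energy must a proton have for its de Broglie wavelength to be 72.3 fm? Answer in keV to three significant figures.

KE = 157 keV

p = h/λ = 6.626 × 10⁻³⁴ / 7.230 × 10⁻¹⁴ = 9.165 × 10⁻²¹ kg·m/s.
KE = p²/(2m) = (9.165 × 10⁻²¹)² / (2 × 1.673 × 10⁻²⁷) = 2.510 × 10⁻¹⁴ J = 157 keV.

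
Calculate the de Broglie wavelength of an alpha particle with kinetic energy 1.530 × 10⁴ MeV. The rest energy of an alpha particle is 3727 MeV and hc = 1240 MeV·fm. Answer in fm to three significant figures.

Total energy E = KE + m₀c² = 1.530 × 10⁴ + 3727 = 19027 MeV.
(pc)² = E² − (m₀c²)² = (19027)² − (3727)² = 3.481 × 10⁸ MeV², so pc = 1.866 × 10⁴ MeV.
λ = hc/(pc) = 1240 MeV·fm / 1.866 × 10⁴ MeV = 0.0665 fm.

λ = 0.0665 fm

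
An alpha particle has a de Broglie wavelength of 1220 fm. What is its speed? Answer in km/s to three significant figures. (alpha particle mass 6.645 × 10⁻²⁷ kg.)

p = h/λ = 6.626 × 10⁻³⁴ / 1.220 × 10⁻¹² = 5.431 × 10⁻²² kg·m/s.
v = p/m = 5.431 × 10⁻²² / 6.645 × 10⁻²⁷ = 8.17 × 10⁴ m/s = 81.7 km/s.

v = 81.7 km/s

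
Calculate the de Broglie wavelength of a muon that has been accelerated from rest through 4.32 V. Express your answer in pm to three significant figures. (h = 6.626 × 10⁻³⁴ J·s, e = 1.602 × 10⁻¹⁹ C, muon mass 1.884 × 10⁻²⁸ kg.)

KE = eV = 1.602 × 10⁻¹⁹ × 4.320 = 6.921 × 10⁻¹⁹ J.
p = √(2mKE) = √(2 × 1.884 × 10⁻²⁸ × 6.921 × 10⁻¹⁹) = 1.615 × 10⁻²³ kg·m/s.
λ = h/p = 6.626 × 10⁻³⁴ / 1.615 × 10⁻²³ = 4.10 × 10⁻¹¹ m = 41.0 pm.

λ = 41.0 pm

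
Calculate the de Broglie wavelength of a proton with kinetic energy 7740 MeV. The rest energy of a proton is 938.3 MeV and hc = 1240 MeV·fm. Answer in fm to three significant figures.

λ = 0.144 fm

Total energy E = KE + m₀c² = 7740 + 938.3 = 8678.3 MeV.
(pc)² = E² − (m₀c²)² = (8678.3)² − (938.3)² = 7.443 × 10⁷ MeV², so pc = 8627 MeV.
λ = hc/(pc) = 1240 MeV·fm / 8627 MeV = 0.144 fm.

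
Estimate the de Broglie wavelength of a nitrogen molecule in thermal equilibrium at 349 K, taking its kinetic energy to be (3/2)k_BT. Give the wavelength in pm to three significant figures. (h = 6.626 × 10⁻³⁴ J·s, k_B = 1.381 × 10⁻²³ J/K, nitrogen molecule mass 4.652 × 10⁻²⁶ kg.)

λ = 25.5 pm

KE = (3/2)k_BT = 1.5 × 1.381 × 10⁻²³ × 349 = 7.230 × 10⁻²¹ J.
p = √(2mKE) = √(2 × 4.652 × 10⁻²⁶ × 7.230 × 10⁻²¹) = 2.594 × 10⁻²³ kg·m/s.
λ = h/p = 2.55 × 10⁻¹¹ m = 25.5 pm.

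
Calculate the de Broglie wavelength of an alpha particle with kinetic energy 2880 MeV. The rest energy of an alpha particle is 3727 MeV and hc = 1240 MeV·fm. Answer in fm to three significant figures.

Total energy E = KE + m₀c² = 2880 + 3727 = 6607 MeV.
(pc)² = E² − (m₀c²)² = (6607)² − (3727)² = 2.976 × 10⁷ MeV², so pc = 5455 MeV.
λ = hc/(pc) = 1240 MeV·fm / 5455 MeV = 0.227 fm.

λ = 0.227 fm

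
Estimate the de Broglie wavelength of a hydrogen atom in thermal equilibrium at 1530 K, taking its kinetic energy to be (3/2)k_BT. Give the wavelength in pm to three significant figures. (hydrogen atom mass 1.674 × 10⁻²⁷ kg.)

λ = 64.3 pm

KE = (3/2)k_BT = 1.5 × 1.381 × 10⁻²³ × 1530 = 3.169 × 10⁻²⁰ J.
p = √(2mKE) = √(2 × 1.674 × 10⁻²⁷ × 3.169 × 10⁻²⁰) = 1.030 × 10⁻²³ kg·m/s.
λ = h/p = 6.43 × 10⁻¹¹ m = 64.3 pm.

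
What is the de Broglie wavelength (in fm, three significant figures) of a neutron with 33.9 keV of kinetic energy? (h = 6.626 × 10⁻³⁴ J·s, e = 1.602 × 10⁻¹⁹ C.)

KE = 33.9 keV = 5.431 × 10⁻¹⁵ J.
p = √(2mKE) = √(2 × 1.675 × 10⁻²⁷ × 5.431 × 10⁻¹⁵) = 4.265 × 10⁻²¹ kg·m/s.
λ = h/p = 6.626 × 10⁻³⁴ / 4.265 × 10⁻²¹ = 1.55 × 10⁻¹³ m = 155 fm.

λ = 155 fm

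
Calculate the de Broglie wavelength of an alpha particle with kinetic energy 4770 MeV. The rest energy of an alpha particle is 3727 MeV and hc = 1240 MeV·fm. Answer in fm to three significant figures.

Total energy E = KE + m₀c² = 4770 + 3727 = 8497 MeV.
(pc)² = E² − (m₀c²)² = (8497)² − (3727)² = 5.831 × 10⁷ MeV², so pc = 7636 MeV.
λ = hc/(pc) = 1240 MeV·fm / 7636 MeV = 0.162 fm.

λ = 0.162 fm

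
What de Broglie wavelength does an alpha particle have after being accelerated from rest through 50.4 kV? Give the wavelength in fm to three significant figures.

KE = 2eV = 2 × 1.602 × 10⁻¹⁹ × 5.040 × 10⁴ = 1.615 × 10⁻¹⁴ J.
p = √(2mKE) = √(2 × 6.645 × 10⁻²⁷ × 1.615 × 10⁻¹⁴) = 1.465 × 10⁻²⁰ kg·m/s.
λ = h/p = 6.626 × 10⁻³⁴ / 1.465 × 10⁻²⁰ = 4.52 × 10⁻¹⁴ m = 45.2 fm.

λ = 45.2 fm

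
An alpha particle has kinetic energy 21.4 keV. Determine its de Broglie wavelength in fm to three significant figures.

λ = 98.2 fm

KE = 21.4 keV = 3.428 × 10⁻¹⁵ J.
p = √(2mKE) = √(2 × 6.645 × 10⁻²⁷ × 3.428 × 10⁻¹⁵) = 6.750 × 10⁻²¹ kg·m/s.
λ = h/p = 6.626 × 10⁻³⁴ / 6.750 × 10⁻²¹ = 9.82 × 10⁻¹⁴ m = 98.2 fm.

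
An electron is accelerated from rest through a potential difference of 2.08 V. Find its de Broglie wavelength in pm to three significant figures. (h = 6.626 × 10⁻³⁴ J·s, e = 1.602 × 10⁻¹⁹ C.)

KE = eV = 1.602 × 10⁻¹⁹ × 2.080 = 3.332 × 10⁻¹⁹ J.
p = √(2mKE) = √(2 × 9.109 × 10⁻³¹ × 3.332 × 10⁻¹⁹) = 7.791 × 10⁻²⁵ kg·m/s.
λ = h/p = 6.626 × 10⁻³⁴ / 7.791 × 10⁻²⁵ = 8.50 × 10⁻¹⁰ m = 850 pm.

λ = 850 pm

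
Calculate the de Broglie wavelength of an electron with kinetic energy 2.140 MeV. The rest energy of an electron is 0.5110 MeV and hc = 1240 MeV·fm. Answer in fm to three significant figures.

Total energy E = KE + m₀c² = 2.140 + 0.5110 = 2.6510 MeV.
(pc)² = E² − (m₀c²)² = (2.6510)² − (0.5110)² = 6.767 MeV², so pc = 2.601 MeV.
λ = hc/(pc) = 1240 MeV·fm / 2.601 MeV = 477 fm.

λ = 477 fm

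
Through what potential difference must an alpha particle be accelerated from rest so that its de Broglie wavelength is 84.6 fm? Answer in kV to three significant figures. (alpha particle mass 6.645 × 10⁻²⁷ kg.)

p = h/λ = 6.626 × 10⁻³⁴ / 8.460 × 10⁻¹⁴ = 7.832 × 10⁻²¹ kg·m/s.
KE = p²/(2m) = 4.616 × 10⁻¹⁵ J.
V = KE/2e = 4.616 × 10⁻¹⁵ / (2 × 1.602 × 10⁻¹⁹) = 14.4 kV.

V = 14.4 kV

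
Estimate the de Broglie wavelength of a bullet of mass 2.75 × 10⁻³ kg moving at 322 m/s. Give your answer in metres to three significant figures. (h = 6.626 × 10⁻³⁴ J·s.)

p = mv = 2.75 × 10⁻³ × 322 = 8.855 × 10⁻¹ kg·m/s.
λ = h/p = 6.626 × 10⁻³⁴ / 8.855 × 10⁻¹ = 7.48 × 10⁻³⁴ m.

λ = 7.48 × 10⁻³⁴ m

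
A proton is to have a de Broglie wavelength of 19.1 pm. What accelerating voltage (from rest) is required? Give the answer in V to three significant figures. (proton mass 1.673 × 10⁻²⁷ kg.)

p = h/λ = 6.626 × 10⁻³⁴ / 1.910 × 10⁻¹¹ = 3.469 × 10⁻²³ kg·m/s.
KE = p²/(2m) = 3.597 × 10⁻¹⁹ J.
V = KE/e = 3.597 × 10⁻¹⁹ / (1.602 × 10⁻¹⁹) = 2.25 V.

V = 2.25 V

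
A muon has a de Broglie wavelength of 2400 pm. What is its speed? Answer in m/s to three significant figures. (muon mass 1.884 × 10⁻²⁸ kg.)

v = 1470 m/s

p = h/λ = 6.626 × 10⁻³⁴ / 2.400 × 10⁻⁹ = 2.761 × 10⁻²⁵ kg·m/s.
v = p/m = 2.761 × 10⁻²⁵ / 1.884 × 10⁻²⁸ = 1.47 × 10³ m/s = 1470 m/s.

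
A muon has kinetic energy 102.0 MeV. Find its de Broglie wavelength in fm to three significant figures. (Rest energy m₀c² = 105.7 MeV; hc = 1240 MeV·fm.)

Total energy E = KE + m₀c² = 102.0 + 105.7 = 207.7 MeV.
(pc)² = E² − (m₀c²)² = (207.7)² − (105.7)² = 3.197 × 10⁴ MeV², so pc = 178.8 MeV.
λ = hc/(pc) = 1240 MeV·fm / 178.8 MeV = 6.94 fm.

λ = 6.94 fm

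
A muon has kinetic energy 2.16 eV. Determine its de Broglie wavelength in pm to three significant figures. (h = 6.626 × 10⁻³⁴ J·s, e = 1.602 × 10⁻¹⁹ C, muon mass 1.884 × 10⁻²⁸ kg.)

KE = 2.16 eV = 3.460 × 10⁻¹⁹ J.
p = √(2mKE) = √(2 × 1.884 × 10⁻²⁸ × 3.460 × 10⁻¹⁹) = 1.142 × 10⁻²³ kg·m/s.
λ = h/p = 6.626 × 10⁻³⁴ / 1.142 × 10⁻²³ = 5.80 × 10⁻¹¹ m = 58.0 pm.

λ = 58.0 pm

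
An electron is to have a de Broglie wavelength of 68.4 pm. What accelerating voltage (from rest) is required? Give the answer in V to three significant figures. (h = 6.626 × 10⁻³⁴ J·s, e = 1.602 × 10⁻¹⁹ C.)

p = h/λ = 6.626 × 10⁻³⁴ / 6.840 × 10⁻¹¹ = 9.687 × 10⁻²⁴ kg·m/s.
KE = p²/(2m) = 5.151 × 10⁻¹⁷ J.
V = KE/e = 5.151 × 10⁻¹⁷ / (1.602 × 10⁻¹⁹) = 322 V.

V = 322 V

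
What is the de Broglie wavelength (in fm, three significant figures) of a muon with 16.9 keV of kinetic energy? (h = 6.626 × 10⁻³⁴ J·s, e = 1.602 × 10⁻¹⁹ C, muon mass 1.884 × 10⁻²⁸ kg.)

λ = 656 fm

KE = 16.9 keV = 2.707 × 10⁻¹⁵ J.
p = √(2mKE) = √(2 × 1.884 × 10⁻²⁸ × 2.707 × 10⁻¹⁵) = 1.010 × 10⁻²¹ kg·m/s.
λ = h/p = 6.626 × 10⁻³⁴ / 1.010 × 10⁻²¹ = 6.56 × 10⁻¹³ m = 656 fm.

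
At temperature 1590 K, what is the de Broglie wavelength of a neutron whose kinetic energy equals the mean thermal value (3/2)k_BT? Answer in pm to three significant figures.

KE = (3/2)k_BT = 1.5 × 1.381 × 10⁻²³ × 1590 = 3.294 × 10⁻²⁰ J.
p = √(2mKE) = √(2 × 1.675 × 10⁻²⁷ × 3.294 × 10⁻²⁰) = 1.050 × 10⁻²³ kg·m/s.
λ = h/p = 6.31 × 10⁻¹¹ m = 63.1 pm.

λ = 63.1 pm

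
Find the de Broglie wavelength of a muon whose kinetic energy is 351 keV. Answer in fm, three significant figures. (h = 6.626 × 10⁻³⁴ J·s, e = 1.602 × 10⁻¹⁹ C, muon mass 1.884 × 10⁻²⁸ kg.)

λ = 144 fm

KE = 351 keV = 5.623 × 10⁻¹⁴ J.
p = √(2mKE) = √(2 × 1.884 × 10⁻²⁸ × 5.623 × 10⁻¹⁴) = 4.603 × 10⁻²¹ kg·m/s.
λ = h/p = 6.626 × 10⁻³⁴ / 4.603 × 10⁻²¹ = 1.44 × 10⁻¹³ m = 144 fm.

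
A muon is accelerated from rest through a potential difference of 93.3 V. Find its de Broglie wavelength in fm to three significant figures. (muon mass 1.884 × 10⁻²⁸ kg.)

λ = 8830 fm

KE = eV = 1.602 × 10⁻¹⁹ × 93.30 = 1.495 × 10⁻¹⁷ J.
p = √(2mKE) = √(2 × 1.884 × 10⁻²⁸ × 1.495 × 10⁻¹⁷) = 7.505 × 10⁻²³ kg·m/s.
λ = h/p = 6.626 × 10⁻³⁴ / 7.505 × 10⁻²³ = 8.83 × 10⁻¹² m = 8830 fm.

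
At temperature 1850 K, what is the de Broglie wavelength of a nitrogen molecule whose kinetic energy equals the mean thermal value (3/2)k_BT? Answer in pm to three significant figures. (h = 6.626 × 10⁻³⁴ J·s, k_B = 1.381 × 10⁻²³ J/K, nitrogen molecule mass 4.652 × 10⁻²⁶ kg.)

λ = 11.1 pm

KE = (3/2)k_BT = 1.5 × 1.381 × 10⁻²³ × 1850 = 3.832 × 10⁻²⁰ J.
p = √(2mKE) = √(2 × 4.652 × 10⁻²⁶ × 3.832 × 10⁻²⁰) = 5.971 × 10⁻²³ kg·m/s.
λ = h/p = 1.11 × 10⁻¹¹ m = 11.1 pm.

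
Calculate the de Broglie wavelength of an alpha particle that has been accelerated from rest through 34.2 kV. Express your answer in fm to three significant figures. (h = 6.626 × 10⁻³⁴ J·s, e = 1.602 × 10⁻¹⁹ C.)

λ = 54.9 fm

KE = 2eV = 2 × 1.602 × 10⁻¹⁹ × 3.420 × 10⁴ = 1.096 × 10⁻¹⁴ J.
p = √(2mKE) = √(2 × 6.645 × 10⁻²⁷ × 1.096 × 10⁻¹⁴) = 1.207 × 10⁻²⁰ kg·m/s.
λ = h/p = 6.626 × 10⁻³⁴ / 1.207 × 10⁻²⁰ = 5.49 × 10⁻¹⁴ m = 54.9 fm.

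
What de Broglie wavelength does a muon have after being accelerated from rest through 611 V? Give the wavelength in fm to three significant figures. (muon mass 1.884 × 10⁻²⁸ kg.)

λ = 3450 fm

KE = eV = 1.602 × 10⁻¹⁹ × 611.0 = 9.788 × 10⁻¹⁷ J.
p = √(2mKE) = √(2 × 1.884 × 10⁻²⁸ × 9.788 × 10⁻¹⁷) = 1.920 × 10⁻²² kg·m/s.
λ = h/p = 6.626 × 10⁻³⁴ / 1.920 × 10⁻²² = 3.45 × 10⁻¹² m = 3450 fm.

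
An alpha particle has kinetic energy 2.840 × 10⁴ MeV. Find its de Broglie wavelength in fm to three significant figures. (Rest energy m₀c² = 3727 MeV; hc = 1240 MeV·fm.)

λ = 0.0389 fm

Total energy E = KE + m₀c² = 2.840 × 10⁴ + 3727 = 32127 MeV.
(pc)² = E² − (m₀c²)² = (32127)² − (3727)² = 1.018 × 10⁹ MeV², so pc = 3.191 × 10⁴ MeV.
λ = hc/(pc) = 1240 MeV·fm / 3.191 × 10⁴ MeV = 0.0389 fm.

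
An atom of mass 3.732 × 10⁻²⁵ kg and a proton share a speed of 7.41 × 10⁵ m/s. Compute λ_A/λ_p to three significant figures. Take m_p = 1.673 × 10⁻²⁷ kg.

At fixed v, p = mv so λ = h/(mv) ∝ 1/m.
λ_A/λ_p = m_p/m_A = 1.673 × 10⁻²⁷/3.732 × 10⁻²⁵ = 4.48 × 10⁻³.

λ_A/λ_p = 4.48 × 10⁻³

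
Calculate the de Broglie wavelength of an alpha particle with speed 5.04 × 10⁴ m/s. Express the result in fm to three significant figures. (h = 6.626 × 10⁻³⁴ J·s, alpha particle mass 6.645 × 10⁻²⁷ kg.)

p = mv = 6.645 × 10⁻²⁷ × 5.04 × 10⁴ = 3.349 × 10⁻²² kg·m/s.
λ = h/p = 6.626 × 10⁻³⁴ / 3.349 × 10⁻²² = 1.98 × 10⁻¹² m = 1980 fm.

λ = 1980 fm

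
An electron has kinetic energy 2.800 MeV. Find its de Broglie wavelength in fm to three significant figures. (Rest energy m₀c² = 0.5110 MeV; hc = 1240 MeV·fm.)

Total energy E = KE + m₀c² = 2.800 + 0.5110 = 3.3110 MeV.
(pc)² = E² − (m₀c²)² = (3.3110)² − (0.5110)² = 10.70 MeV², so pc = 3.271 MeV.
λ = hc/(pc) = 1240 MeV·fm / 3.271 MeV = 379 fm.

λ = 379 fm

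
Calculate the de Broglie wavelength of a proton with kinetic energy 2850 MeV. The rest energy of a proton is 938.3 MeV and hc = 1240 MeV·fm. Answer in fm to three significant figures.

Total energy E = KE + m₀c² = 2850 + 938.3 = 3788.3 MeV.
(pc)² = E² − (m₀c²)² = (3788.3)² − (938.3)² = 1.347 × 10⁷ MeV², so pc = 3670 MeV.
λ = hc/(pc) = 1240 MeV·fm / 3670 MeV = 0.338 fm.

λ = 0.338 fm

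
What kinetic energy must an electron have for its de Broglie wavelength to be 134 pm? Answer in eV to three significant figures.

KE = 83.8 eV

p = h/λ = 6.626 × 10⁻³⁴ / 1.340 × 10⁻¹⁰ = 4.945 × 10⁻²⁴ kg·m/s.
KE = p²/(2m) = (4.945 × 10⁻²⁴)² / (2 × 9.109 × 10⁻³¹) = 1.342 × 10⁻¹⁷ J = 83.8 eV.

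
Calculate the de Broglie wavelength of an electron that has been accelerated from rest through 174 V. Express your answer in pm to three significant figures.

KE = eV = 1.602 × 10⁻¹⁹ × 174.0 = 2.787 × 10⁻¹⁷ J.
p = √(2mKE) = √(2 × 9.109 × 10⁻³¹ × 2.787 × 10⁻¹⁷) = 7.126 × 10⁻²⁴ kg·m/s.
λ = h/p = 6.626 × 10⁻³⁴ / 7.126 × 10⁻²⁴ = 9.30 × 10⁻¹¹ m = 93.0 pm.

λ = 93.0 pm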